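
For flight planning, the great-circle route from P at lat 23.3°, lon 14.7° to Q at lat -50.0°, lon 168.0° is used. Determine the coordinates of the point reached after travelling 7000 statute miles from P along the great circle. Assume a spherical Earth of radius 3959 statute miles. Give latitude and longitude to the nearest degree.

≈ lat -58°, lon 88°

Convert each endpoint to a unit vector on the sphere (x = cos φ cos λ, y = cos φ sin λ, z = sin φ).
The central angle between the endpoints is δ = arccos(p₁·p₂) ≈ 2.551 rad (146.1°). The total great-circle distance is δ·R ≈ 2.551 × 3959 ≈ 10098 mi, so the target fraction is f = 7000/10098 ≈ 0.693.
Interpolate at f ≈ 0.693 with slerp weights a = sin((1−f)δ)/sin δ ≈ 1.266, b = sin(fδ)/sin δ ≈ 1.760.
p = a·p₁ + b·p₂ ≈ (0.018, 0.530, -0.848); φ = arcsin(p_z) ≈ -57.96°, λ = atan2(p_y, p_x) ≈ 88.09°.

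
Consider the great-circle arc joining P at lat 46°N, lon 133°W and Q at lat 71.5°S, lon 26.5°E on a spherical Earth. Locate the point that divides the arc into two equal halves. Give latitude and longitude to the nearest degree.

From cos δ = sin φ₁ sin φ₂ + cos φ₁ cos φ₂ cos Δλ, the central angle is δ ≈ 2.665 rad (152.7°).
Interpolate at f = 1/2 with slerp weights a = sin((1−f)δ)/sin δ ≈ 2.119, b = sin(fδ)/sin δ ≈ 2.119.
p = a·p₁ + b·p₂ ≈ (-0.402, -0.776, -0.485); φ = arcsin(p_z) ≈ -29.02°, λ = atan2(p_y, p_x) ≈ -117.38°.

≈ lat 29°S, lon 117°W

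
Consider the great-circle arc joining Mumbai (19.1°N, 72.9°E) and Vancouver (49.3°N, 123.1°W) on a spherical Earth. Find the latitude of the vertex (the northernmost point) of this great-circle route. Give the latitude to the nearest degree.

≈ 80°N

The great circle lies in the plane with unit normal n̂ = (p₁ × p₂)/|p₁ × p₂|.
Here n̂_z ≈ +0.181; the vertex latitude is φ_max = arccos|n̂_z| ≈ 79.6°.
Check via Clairaut: cos φ_max = |cos φ₁| · sin C = cos(19.1°)·sin(11.0°) ≈ 0.181, again giving ≈ 79.6°.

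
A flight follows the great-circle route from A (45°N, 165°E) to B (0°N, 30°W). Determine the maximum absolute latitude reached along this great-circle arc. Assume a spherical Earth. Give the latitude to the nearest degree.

The great circle lies in the plane with unit normal n̂ = (p₁ × p₂)/|p₁ × p₂|.
Here n̂_z ≈ +0.251; the vertex latitude is φ_max = arccos|n̂_z| ≈ 75.5°.
Check via Clairaut: cos φ_max = |cos φ₁| · sin C = cos(45.0°)·sin(20.8°) ≈ 0.251, again giving ≈ 75.5°.

≈ 75°N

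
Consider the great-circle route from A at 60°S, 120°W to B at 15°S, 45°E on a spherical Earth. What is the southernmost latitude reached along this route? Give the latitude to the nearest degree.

The great circle lies in the plane with unit normal n̂ = (p₁ × p₂)/|p₁ × p₂|.
Here n̂_z ≈ +0.129; the vertex latitude is φ_max = arccos|n̂_z| ≈ 82.6°.

≈ 83°S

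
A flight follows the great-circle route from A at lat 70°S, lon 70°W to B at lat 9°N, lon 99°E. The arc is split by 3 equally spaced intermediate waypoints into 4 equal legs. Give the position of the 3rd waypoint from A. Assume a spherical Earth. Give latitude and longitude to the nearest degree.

From cos δ = sin φ₁ sin φ₂ + cos φ₁ cos φ₂ cos Δλ, the central angle is δ ≈ 2.070 rad (118.6°).
Interpolate at f = 3/4 with slerp weights a = sin((1−f)δ)/sin δ ≈ 0.563, b = sin(fδ)/sin δ ≈ 1.139.
p = a·p₁ + b·p₂ ≈ (-0.110, 0.930, -0.351); φ = arcsin(p_z) ≈ -20.57°, λ = atan2(p_y, p_x) ≈ 96.75°.

≈ lat 21°S, lon 97°E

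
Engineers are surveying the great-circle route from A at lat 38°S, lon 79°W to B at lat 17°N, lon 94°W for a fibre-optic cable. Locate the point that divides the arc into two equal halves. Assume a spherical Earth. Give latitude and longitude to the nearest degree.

Convert each endpoint to a unit vector on the sphere (x = cos φ cos λ, y = cos φ sin λ, z = sin φ).
The central angle between the endpoints is δ = arccos(p₁·p₂) ≈ 0.991 rad (56.8°).
Interpolate at f = 1/2 with slerp weights a = sin((1−f)δ)/sin δ ≈ 0.568, b = sin(fδ)/sin δ ≈ 0.568.
p = a·p₁ + b·p₂ ≈ (0.048, -0.982, -0.184); φ = arcsin(p_z) ≈ -10.59°, λ = atan2(p_y, p_x) ≈ -87.23°.

≈ lat 11°S, lon 87°W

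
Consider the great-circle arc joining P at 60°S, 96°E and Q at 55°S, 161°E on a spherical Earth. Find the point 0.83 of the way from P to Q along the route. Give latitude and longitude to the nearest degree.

≈ 58°S, 152°E

Convert each endpoint to a unit vector on the sphere (x = cos φ cos λ, y = cos φ sin λ, z = sin φ).
The central angle between the endpoints is δ = arccos(p₁·p₂) ≈ 0.591 rad (33.8°).
Interpolate at f = 0.83 with slerp weights a = sin((1−f)δ)/sin δ ≈ 0.180, b = sin(fδ)/sin δ ≈ 0.845.
p = a·p₁ + b·p₂ ≈ (-0.468, 0.247, -0.848); φ = arcsin(p_z) ≈ -58.04°, λ = atan2(p_y, p_x) ≈ 152.14°.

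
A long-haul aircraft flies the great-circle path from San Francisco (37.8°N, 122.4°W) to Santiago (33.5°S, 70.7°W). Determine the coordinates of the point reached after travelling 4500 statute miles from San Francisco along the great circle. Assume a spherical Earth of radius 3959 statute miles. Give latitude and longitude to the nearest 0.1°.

Write both endpoints as unit vectors p₁, p₂ with components (cos φ cos λ, cos φ sin λ, sin φ).
The central angle between the endpoints is δ = arccos(p₁·p₂) ≈ 1.501 rad (86.0°). The total great-circle distance is δ·R ≈ 1.501 × 3959 ≈ 5941 mi, so the target fraction is f = 4500/5941 ≈ 0.757.
Interpolate at f ≈ 0.757 with slerp weights a = sin((1−f)δ)/sin δ ≈ 0.357, b = sin(fδ)/sin δ ≈ 0.909.
p = a·p₁ + b·p₂ ≈ (0.100, -0.954, -0.283); φ = arcsin(p_z) ≈ -16.45°, λ = atan2(p_y, p_x) ≈ -84.04°.

≈ 16.5°S, 84.0°W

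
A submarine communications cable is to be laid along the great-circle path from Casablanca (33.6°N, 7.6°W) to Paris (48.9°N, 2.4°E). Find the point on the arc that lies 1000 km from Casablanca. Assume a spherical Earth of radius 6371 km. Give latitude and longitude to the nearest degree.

≈ 42°N, 3°W

Write both endpoints as unit vectors p₁, p₂ with components (cos φ cos λ, cos φ sin λ, sin φ).
The central angle between the endpoints is δ = arccos(p₁·p₂) ≈ 0.297 rad (17.0°). The total great-circle distance is δ·R ≈ 0.297 × 6371 ≈ 1892 km, so the target fraction is f = 1000/1892 ≈ 0.529.
Interpolate at f ≈ 0.529 with slerp weights a = sin((1−f)δ)/sin δ ≈ 0.477, b = sin(fδ)/sin δ ≈ 0.534.
p = a·p₁ + b·p₂ ≈ (0.745, -0.038, 0.666); φ = arcsin(p_z) ≈ 41.80°, λ = atan2(p_y, p_x) ≈ -2.91°.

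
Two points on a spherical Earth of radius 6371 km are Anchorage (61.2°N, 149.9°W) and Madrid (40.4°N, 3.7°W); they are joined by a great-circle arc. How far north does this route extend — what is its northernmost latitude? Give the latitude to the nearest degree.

≈ 78°N

The great circle lies in the plane with unit normal n̂ = (p₁ × p₂)/|p₁ × p₂|.
Here n̂_z ≈ +0.212; the vertex latitude is φ_max = arccos|n̂_z| ≈ 77.8°.
Check via Clairaut: cos φ_max = |cos φ₁| · sin C = cos(61.2°)·sin(26.0°) ≈ 0.212, again giving ≈ 77.8°.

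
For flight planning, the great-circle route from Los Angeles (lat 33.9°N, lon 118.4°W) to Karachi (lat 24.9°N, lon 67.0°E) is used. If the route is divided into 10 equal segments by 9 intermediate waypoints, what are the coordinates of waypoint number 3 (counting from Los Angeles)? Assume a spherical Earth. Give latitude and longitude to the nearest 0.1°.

Convert each endpoint to a unit vector on the sphere (x = cos φ cos λ, y = cos φ sin λ, z = sin φ).
The central angle between the endpoints is δ = arccos(p₁·p₂) ≈ 2.111 rad (121.0°).
Interpolate at f = 3/10 with slerp weights a = sin((1−f)δ)/sin δ ≈ 1.161, b = sin(fδ)/sin δ ≈ 0.690.
p = a·p₁ + b·p₂ ≈ (-0.214, -0.271, 0.938); φ = arcsin(p_z) ≈ 69.78°, λ = atan2(p_y, p_x) ≈ -128.22°.

≈ lat 69.8°N, lon 128.2°W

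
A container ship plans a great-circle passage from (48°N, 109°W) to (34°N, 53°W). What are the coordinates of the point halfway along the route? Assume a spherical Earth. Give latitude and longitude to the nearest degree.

≈ (45°N, 78°W)

Convert each endpoint to a unit vector on the sphere (x = cos φ cos λ, y = cos φ sin λ, z = sin φ).
The central angle between the endpoints is δ = arccos(p₁·p₂) ≈ 0.759 rad (43.5°).
Interpolate at f = 1/2 with slerp weights a = sin((1−f)δ)/sin δ ≈ 0.538, b = sin(fδ)/sin δ ≈ 0.538.
p = a·p₁ + b·p₂ ≈ (0.151, -0.697, 0.701); φ = arcsin(p_z) ≈ 44.51°, λ = atan2(p_y, p_x) ≈ -77.75°.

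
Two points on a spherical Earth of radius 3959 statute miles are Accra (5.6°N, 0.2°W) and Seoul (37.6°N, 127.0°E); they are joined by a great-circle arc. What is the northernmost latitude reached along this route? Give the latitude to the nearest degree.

The great circle lies in the plane with unit normal n̂ = (p₁ × p₂)/|p₁ × p₂|.
Here n̂_z ≈ +0.691; the vertex latitude is φ_max = arccos|n̂_z| ≈ 46.3°.
Check via Clairaut: cos φ_max = |cos φ₁| · sin C = cos(5.6°)·sin(44.0°) ≈ 0.691, again giving ≈ 46.3°.

≈ 46°N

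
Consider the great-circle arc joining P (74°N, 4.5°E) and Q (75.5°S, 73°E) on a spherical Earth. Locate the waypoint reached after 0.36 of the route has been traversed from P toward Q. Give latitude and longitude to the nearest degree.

≈ (21°N, 33°E)

Write both endpoints as unit vectors p₁, p₂ with components (cos φ cos λ, cos φ sin λ, sin φ).
The central angle between the endpoints is δ = arccos(p₁·p₂) ≈ 2.703 rad (154.9°).
Interpolate at f = 0.36 with slerp weights a = sin((1−f)δ)/sin δ ≈ 2.325, b = sin(fδ)/sin δ ≈ 1.947.
p = a·p₁ + b·p₂ ≈ (0.781, 0.516, 0.350); φ = arcsin(p_z) ≈ 20.51°, λ = atan2(p_y, p_x) ≈ 33.46°.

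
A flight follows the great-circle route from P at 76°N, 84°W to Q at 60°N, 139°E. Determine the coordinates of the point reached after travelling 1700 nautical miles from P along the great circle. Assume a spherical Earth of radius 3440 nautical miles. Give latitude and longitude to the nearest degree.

The haversine formula gives a central angle δ ≈ 0.720 rad (41.3°) between the endpoints. The total great-circle distance is δ·R ≈ 0.720 × 3440 ≈ 2477 nmi, so the target fraction is f = 1700/2477 ≈ 0.686.
Interpolate at f ≈ 0.686 with slerp weights a = sin((1−f)δ)/sin δ ≈ 0.340, b = sin(fδ)/sin δ ≈ 0.719.
p = a·p₁ + b·p₂ ≈ (-0.263, 0.154, 0.952); φ = arcsin(p_z) ≈ 72.25°, λ = atan2(p_y, p_x) ≈ 149.59°.

≈ 72°N, 150°E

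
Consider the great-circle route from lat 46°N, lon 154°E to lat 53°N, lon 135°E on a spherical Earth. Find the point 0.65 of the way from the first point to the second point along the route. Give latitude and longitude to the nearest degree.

≈ lat 51°N, lon 142°E

Convert each endpoint to a unit vector on the sphere (x = cos φ cos λ, y = cos φ sin λ, z = sin φ).
The central angle between the endpoints is δ = arccos(p₁·p₂) ≈ 0.247 rad (14.1°).
Interpolate at f = 0.65 with slerp weights a = sin((1−f)δ)/sin δ ≈ 0.353, b = sin(fδ)/sin δ ≈ 0.654.
p = a·p₁ + b·p₂ ≈ (-0.499, 0.386, 0.776); φ = arcsin(p_z) ≈ 50.91°, λ = atan2(p_y, p_x) ≈ 142.28°.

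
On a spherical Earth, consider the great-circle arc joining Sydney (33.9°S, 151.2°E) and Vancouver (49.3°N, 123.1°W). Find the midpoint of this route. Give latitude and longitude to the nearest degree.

≈ 10°N, 172°W

Convert each endpoint to a unit vector on the sphere (x = cos φ cos λ, y = cos φ sin λ, z = sin φ).
The central angle between the endpoints is δ = arccos(p₁·p₂) ≈ 1.963 rad (112.5°).
Interpolate at f = 1/2 with slerp weights a = sin((1−f)δ)/sin δ ≈ 0.900, b = sin(fδ)/sin δ ≈ 0.900.
p = a·p₁ + b·p₂ ≈ (-0.975, -0.132, 0.180); φ = arcsin(p_z) ≈ 10.39°, λ = atan2(p_y, p_x) ≈ -172.30°.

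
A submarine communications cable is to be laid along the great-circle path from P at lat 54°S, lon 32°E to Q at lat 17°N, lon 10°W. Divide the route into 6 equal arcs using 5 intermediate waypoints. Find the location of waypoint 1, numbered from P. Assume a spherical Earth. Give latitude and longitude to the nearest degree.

Convert each endpoint to a unit vector on the sphere (x = cos φ cos λ, y = cos φ sin λ, z = sin φ).
The central angle between the endpoints is δ = arccos(p₁·p₂) ≈ 1.389 rad (79.6°).
Interpolate at f = 1/6 with slerp weights a = sin((1−f)δ)/sin δ ≈ 0.931, b = sin(fδ)/sin δ ≈ 0.233.
p = a·p₁ + b·p₂ ≈ (0.684, 0.251, -0.685); φ = arcsin(p_z) ≈ -43.24°, λ = atan2(p_y, p_x) ≈ 20.18°.

≈ lat 43°S, lon 20°E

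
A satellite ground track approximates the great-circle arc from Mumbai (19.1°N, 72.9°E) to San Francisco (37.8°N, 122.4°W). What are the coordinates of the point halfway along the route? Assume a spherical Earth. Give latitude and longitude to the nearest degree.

≈ 74°N, 122°E

From cos δ = sin φ₁ sin φ₂ + cos φ₁ cos φ₂ cos Δλ, the central angle is δ ≈ 2.117 rad (121.3°).
Interpolate at f = 1/2 with slerp weights a = sin((1−f)δ)/sin δ ≈ 1.020, b = sin(fδ)/sin δ ≈ 1.020.
p = a·p₁ + b·p₂ ≈ (-0.148, 0.241, 0.959); φ = arcsin(p_z) ≈ 73.57°, λ = atan2(p_y, p_x) ≈ 121.66°.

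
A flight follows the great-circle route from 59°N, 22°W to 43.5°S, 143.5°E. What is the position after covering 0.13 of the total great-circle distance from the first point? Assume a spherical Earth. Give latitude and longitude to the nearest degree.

≈ 72°N, 21°E

Convert each endpoint to a unit vector on the sphere (x = cos φ cos λ, y = cos φ sin λ, z = sin φ).
The central angle between the endpoints is δ = arccos(p₁·p₂) ≈ 2.830 rad (162.1°).
Interpolate at f = 0.13 with slerp weights a = sin((1−f)δ)/sin δ ≈ 2.048, b = sin(fδ)/sin δ ≈ 1.172.
p = a·p₁ + b·p₂ ≈ (0.295, 0.110, 0.949); φ = arcsin(p_z) ≈ 71.65°, λ = atan2(p_y, p_x) ≈ 20.52°.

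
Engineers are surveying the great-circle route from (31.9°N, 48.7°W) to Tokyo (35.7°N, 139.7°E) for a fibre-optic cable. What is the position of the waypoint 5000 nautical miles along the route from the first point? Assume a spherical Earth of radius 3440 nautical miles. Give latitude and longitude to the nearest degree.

Write both endpoints as unit vectors p₁, p₂ with components (cos φ cos λ, cos φ sin λ, sin φ).
The central angle between the endpoints is δ = arccos(p₁·p₂) ≈ 1.954 rad (111.9°). The total great-circle distance is δ·R ≈ 1.954 × 3440 ≈ 6721 nmi, so the target fraction is f = 5000/6721 ≈ 0.744.
Interpolate at f ≈ 0.744 with slerp weights a = sin((1−f)δ)/sin δ ≈ 0.517, b = sin(fδ)/sin δ ≈ 1.071.
p = a·p₁ + b·p₂ ≈ (-0.373, 0.233, 0.898); φ = arcsin(p_z) ≈ 63.90°, λ = atan2(p_y, p_x) ≈ 148.08°.

≈ (64°N, 148°E)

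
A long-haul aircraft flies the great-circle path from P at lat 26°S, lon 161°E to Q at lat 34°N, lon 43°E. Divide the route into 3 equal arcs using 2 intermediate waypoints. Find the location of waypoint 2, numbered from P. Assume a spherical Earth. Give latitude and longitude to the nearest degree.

Write both endpoints as unit vectors p₁, p₂ with components (cos φ cos λ, cos φ sin λ, sin φ).
The central angle between the endpoints is δ = arccos(p₁·p₂) ≈ 2.208 rad (126.5°).
Interpolate at f = 2/3 with slerp weights a = sin((1−f)δ)/sin δ ≈ 0.835, b = sin(fδ)/sin δ ≈ 1.238.
p = a·p₁ + b·p₂ ≈ (0.041, 0.944, 0.326); φ = arcsin(p_z) ≈ 19.04°, λ = atan2(p_y, p_x) ≈ 87.52°.

≈ lat 19°N, lon 88°E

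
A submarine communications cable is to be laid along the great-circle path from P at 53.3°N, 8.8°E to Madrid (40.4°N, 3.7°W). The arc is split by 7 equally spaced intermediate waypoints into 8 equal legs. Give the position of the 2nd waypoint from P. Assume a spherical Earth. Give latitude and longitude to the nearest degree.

Convert each endpoint to a unit vector on the sphere (x = cos φ cos λ, y = cos φ sin λ, z = sin φ).
The central angle between the endpoints is δ = arccos(p₁·p₂) ≈ 0.269 rad (15.4°).
Interpolate at f = 2/8 with slerp weights a = sin((1−f)δ)/sin δ ≈ 0.754, b = sin(fδ)/sin δ ≈ 0.253.
p = a·p₁ + b·p₂ ≈ (0.637, 0.057, 0.768); φ = arcsin(p_z) ≈ 50.21°, λ = atan2(p_y, p_x) ≈ 5.07°.

≈ 50°N, 5°E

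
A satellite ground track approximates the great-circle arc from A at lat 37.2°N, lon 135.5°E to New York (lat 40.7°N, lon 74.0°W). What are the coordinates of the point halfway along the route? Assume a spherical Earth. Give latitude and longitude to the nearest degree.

≈ lat 72°N, lon 155°W

The haversine formula gives a central angle δ ≈ 1.703 rad (97.5°) between the endpoints.
Interpolate at f = 1/2 with slerp weights a = sin((1−f)δ)/sin δ ≈ 0.759, b = sin(fδ)/sin δ ≈ 0.759.
p = a·p₁ + b·p₂ ≈ (-0.272, -0.129, 0.953); φ = arcsin(p_z) ≈ 72.45°, λ = atan2(p_y, p_x) ≈ -154.61°.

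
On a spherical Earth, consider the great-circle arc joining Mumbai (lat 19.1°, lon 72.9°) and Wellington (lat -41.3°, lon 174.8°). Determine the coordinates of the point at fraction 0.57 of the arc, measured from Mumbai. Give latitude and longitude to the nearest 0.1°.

≈ lat -21.9°, lon 122.4°

From cos δ = sin φ₁ sin φ₂ + cos φ₁ cos φ₂ cos Δλ, the central angle is δ ≈ 1.942 rad (111.2°).
Interpolate at f = 0.57 with slerp weights a = sin((1−f)δ)/sin δ ≈ 0.795, b = sin(fδ)/sin δ ≈ 0.959.
p = a·p₁ + b·p₂ ≈ (-0.497, 0.784, -0.373); φ = arcsin(p_z) ≈ -21.90°, λ = atan2(p_y, p_x) ≈ 122.38°.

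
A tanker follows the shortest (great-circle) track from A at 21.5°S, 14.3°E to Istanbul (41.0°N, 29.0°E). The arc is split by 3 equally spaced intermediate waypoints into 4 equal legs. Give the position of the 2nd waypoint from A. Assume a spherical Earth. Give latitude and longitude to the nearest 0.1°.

Write both endpoints as unit vectors p₁, p₂ with components (cos φ cos λ, cos φ sin λ, sin φ).
The central angle between the endpoints is δ = arccos(p₁·p₂) ≈ 1.117 rad (64.0°).
Interpolate at f = 2/4 with slerp weights a = sin((1−f)δ)/sin δ ≈ 0.590, b = sin(fδ)/sin δ ≈ 0.590.
p = a·p₁ + b·p₂ ≈ (0.921, 0.351, 0.171); φ = arcsin(p_z) ≈ 9.83°, λ = atan2(p_y, p_x) ≈ 20.88°.

≈ 9.8°N, 20.9°E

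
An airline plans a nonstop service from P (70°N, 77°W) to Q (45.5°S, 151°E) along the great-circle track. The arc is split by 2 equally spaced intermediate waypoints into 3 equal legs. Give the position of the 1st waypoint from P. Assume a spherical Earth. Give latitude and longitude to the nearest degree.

The haversine formula gives a central angle δ ≈ 2.551 rad (146.2°) between the endpoints.
Interpolate at f = 1/3 with slerp weights a = sin((1−f)δ)/sin δ ≈ 1.781, b = sin(fδ)/sin δ ≈ 1.350.
p = a·p₁ + b·p₂ ≈ (-0.690, -0.135, 0.711); φ = arcsin(p_z) ≈ 45.30°, λ = atan2(p_y, p_x) ≈ -168.95°.

≈ (45°N, 169°W)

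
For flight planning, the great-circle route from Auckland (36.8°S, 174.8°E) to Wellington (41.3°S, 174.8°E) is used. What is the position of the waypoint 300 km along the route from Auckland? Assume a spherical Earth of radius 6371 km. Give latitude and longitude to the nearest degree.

≈ 39°S, 175°E

Write both endpoints as unit vectors p₁, p₂ with components (cos φ cos λ, cos φ sin λ, sin φ).
The central angle between the endpoints is δ = arccos(p₁·p₂) ≈ 0.079 rad (4.5°). The total great-circle distance is δ·R ≈ 0.079 × 6371 ≈ 500 km, so the target fraction is f = 300/500 ≈ 0.600.
Interpolate at f ≈ 0.600 with slerp weights a = sin((1−f)δ)/sin δ ≈ 0.401, b = sin(fδ)/sin δ ≈ 0.600.
p = a·p₁ + b·p₂ ≈ (-0.768, 0.070, -0.636); φ = arcsin(p_z) ≈ -39.50°, λ = atan2(p_y, p_x) ≈ 174.80°.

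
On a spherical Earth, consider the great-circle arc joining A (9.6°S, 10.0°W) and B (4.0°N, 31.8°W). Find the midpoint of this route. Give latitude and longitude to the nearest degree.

≈ (3°S, 21°W)

Write both endpoints as unit vectors p₁, p₂ with components (cos φ cos λ, cos φ sin λ, sin φ).
The central angle between the endpoints is δ = arccos(p₁·p₂) ≈ 0.447 rad (25.6°).
Interpolate at f = 1/2 with slerp weights a = sin((1−f)δ)/sin δ ≈ 0.513, b = sin(fδ)/sin δ ≈ 0.513.
p = a·p₁ + b·p₂ ≈ (0.933, -0.357, -0.050); φ = arcsin(p_z) ≈ -2.85°, λ = atan2(p_y, p_x) ≈ -20.96°.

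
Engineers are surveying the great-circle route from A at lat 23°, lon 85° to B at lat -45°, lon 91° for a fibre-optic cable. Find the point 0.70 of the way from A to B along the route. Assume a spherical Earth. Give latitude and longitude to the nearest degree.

≈ lat -25°, lon 89°

Convert each endpoint to a unit vector on the sphere (x = cos φ cos λ, y = cos φ sin λ, z = sin φ).
The central angle between the endpoints is δ = arccos(p₁·p₂) ≈ 1.191 rad (68.2°).
Interpolate at f = 0.70 with slerp weights a = sin((1−f)δ)/sin δ ≈ 0.377, b = sin(fδ)/sin δ ≈ 0.797.
p = a·p₁ + b·p₂ ≈ (0.020, 0.909, -0.417); φ = arcsin(p_z) ≈ -24.62°, λ = atan2(p_y, p_x) ≈ 88.72°.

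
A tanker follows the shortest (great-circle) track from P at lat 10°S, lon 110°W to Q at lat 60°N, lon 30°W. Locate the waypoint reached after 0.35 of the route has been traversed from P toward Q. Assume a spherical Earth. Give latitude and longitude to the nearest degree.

The haversine formula gives a central angle δ ≈ 1.636 rad (93.7°) between the endpoints.
Interpolate at f = 0.35 with slerp weights a = sin((1−f)δ)/sin δ ≈ 0.876, b = sin(fδ)/sin δ ≈ 0.543.
p = a·p₁ + b·p₂ ≈ (-0.060, -0.946, 0.318); φ = arcsin(p_z) ≈ 18.55°, λ = atan2(p_y, p_x) ≈ -93.62°.

≈ lat 19°N, lon 94°W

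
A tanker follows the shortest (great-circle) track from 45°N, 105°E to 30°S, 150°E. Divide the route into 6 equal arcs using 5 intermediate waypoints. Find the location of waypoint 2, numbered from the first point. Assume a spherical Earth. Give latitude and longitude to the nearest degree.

From cos δ = sin φ₁ sin φ₂ + cos φ₁ cos φ₂ cos Δλ, the central angle is δ ≈ 1.491 rad (85.4°).
Interpolate at f = 2/6 with slerp weights a = sin((1−f)δ)/sin δ ≈ 0.841, b = sin(fδ)/sin δ ≈ 0.478.
p = a·p₁ + b·p₂ ≈ (-0.513, 0.782, 0.355); φ = arcsin(p_z) ≈ 20.82°, λ = atan2(p_y, p_x) ≈ 123.27°.

≈ 21°N, 123°E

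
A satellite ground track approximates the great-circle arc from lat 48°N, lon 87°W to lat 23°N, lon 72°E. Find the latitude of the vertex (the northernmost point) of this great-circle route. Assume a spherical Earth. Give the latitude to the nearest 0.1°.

≈ 76.7°N

The great circle lies in the plane with unit normal n̂ = (p₁ × p₂)/|p₁ × p₂|.
Here n̂_z ≈ +0.230; the vertex latitude is φ_max = arccos|n̂_z| ≈ 76.7°.
Check via Clairaut: cos φ_max = |cos φ₁| · sin C = cos(48.0°)·sin(20.1°) ≈ 0.230, again giving ≈ 76.7°.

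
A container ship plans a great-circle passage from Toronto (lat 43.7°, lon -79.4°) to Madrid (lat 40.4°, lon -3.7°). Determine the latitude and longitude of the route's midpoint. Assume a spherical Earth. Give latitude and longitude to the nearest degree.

Convert each endpoint to a unit vector on the sphere (x = cos φ cos λ, y = cos φ sin λ, z = sin φ).
The central angle between the endpoints is δ = arccos(p₁·p₂) ≈ 0.947 rad (54.3°).
Interpolate at f = 1/2 with slerp weights a = sin((1−f)δ)/sin δ ≈ 0.562, b = sin(fδ)/sin δ ≈ 0.562.
p = a·p₁ + b·p₂ ≈ (0.502, -0.427, 0.752); φ = arcsin(p_z) ≈ 48.79°, λ = atan2(p_y, p_x) ≈ -40.39°.

≈ lat 49°, lon -40°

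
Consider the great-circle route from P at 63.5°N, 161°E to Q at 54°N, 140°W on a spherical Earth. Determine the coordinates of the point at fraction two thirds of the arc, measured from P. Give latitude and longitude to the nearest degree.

≈ 60°N, 155°W

From cos δ = sin φ₁ sin φ₂ + cos φ₁ cos φ₂ cos Δλ, the central angle is δ ≈ 0.537 rad (30.8°).
Interpolate at f = 2/3 with slerp weights a = sin((1−f)δ)/sin δ ≈ 0.348, b = sin(fδ)/sin δ ≈ 0.685.
p = a·p₁ + b·p₂ ≈ (-0.455, -0.208, 0.866); φ = arcsin(p_z) ≈ 59.96°, λ = atan2(p_y, p_x) ≈ -155.42°.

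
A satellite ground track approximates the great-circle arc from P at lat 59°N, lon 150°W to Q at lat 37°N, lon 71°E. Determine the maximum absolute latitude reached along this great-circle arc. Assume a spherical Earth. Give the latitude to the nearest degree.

The great circle lies in the plane with unit normal n̂ = (p₁ × p₂)/|p₁ × p₂|.
Here n̂_z ≈ -0.276; the vertex latitude is φ_max = arccos|n̂_z| ≈ 74.0°.

≈ 74°N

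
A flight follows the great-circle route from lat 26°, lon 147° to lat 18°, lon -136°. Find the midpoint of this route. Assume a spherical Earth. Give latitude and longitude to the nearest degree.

Write both endpoints as unit vectors p₁, p₂ with components (cos φ cos λ, cos φ sin λ, sin φ).
The central angle between the endpoints is δ = arccos(p₁·p₂) ≈ 1.237 rad (70.9°).
Interpolate at f = 1/2 with slerp weights a = sin((1−f)δ)/sin δ ≈ 0.614, b = sin(fδ)/sin δ ≈ 0.614.
p = a·p₁ + b·p₂ ≈ (-0.882, -0.105, 0.459); φ = arcsin(p_z) ≈ 27.30°, λ = atan2(p_y, p_x) ≈ -173.21°.

≈ lat 27°, lon -173°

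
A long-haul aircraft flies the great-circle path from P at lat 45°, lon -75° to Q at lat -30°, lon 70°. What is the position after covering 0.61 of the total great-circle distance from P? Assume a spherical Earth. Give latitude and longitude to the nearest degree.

The haversine formula gives a central angle δ ≈ 2.597 rad (148.8°) between the endpoints.
Interpolate at f = 0.61 with slerp weights a = sin((1−f)δ)/sin δ ≈ 1.637, b = sin(fδ)/sin δ ≈ 1.929.
p = a·p₁ + b·p₂ ≈ (0.871, 0.452, 0.193); φ = arcsin(p_z) ≈ 11.11°, λ = atan2(p_y, p_x) ≈ 27.44°.

≈ lat 11°, lon 27°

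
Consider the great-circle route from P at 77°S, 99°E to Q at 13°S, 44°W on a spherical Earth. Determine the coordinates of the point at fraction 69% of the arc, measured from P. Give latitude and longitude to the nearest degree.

The haversine formula gives a central angle δ ≈ 1.527 rad (87.5°) between the endpoints.
Interpolate at f = 0.69 with slerp weights a = sin((1−f)δ)/sin δ ≈ 0.456, b = sin(fδ)/sin δ ≈ 0.870.
p = a·p₁ + b·p₂ ≈ (0.594, -0.487, -0.640); φ = arcsin(p_z) ≈ -39.81°, λ = atan2(p_y, p_x) ≈ -39.39°.

≈ 40°S, 39°W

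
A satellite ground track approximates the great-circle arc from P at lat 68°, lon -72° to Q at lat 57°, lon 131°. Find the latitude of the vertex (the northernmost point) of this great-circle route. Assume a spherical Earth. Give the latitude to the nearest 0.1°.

≈ 84.3°

The great circle lies in the plane with unit normal n̂ = (p₁ × p₂)/|p₁ × p₂|.
Here n̂_z ≈ -0.099; the vertex latitude is φ_max = arccos|n̂_z| ≈ 84.3°.
Check via Clairaut: cos φ_max = |cos φ₁| · sin C = cos(68.0°)·sin(15.3°) ≈ 0.099, again giving ≈ 84.3°.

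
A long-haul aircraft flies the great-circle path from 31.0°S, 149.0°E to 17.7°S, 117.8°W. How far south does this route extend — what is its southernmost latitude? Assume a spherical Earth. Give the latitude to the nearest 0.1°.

≈ 34.9°S

The great circle lies in the plane with unit normal n̂ = (p₁ × p₂)/|p₁ × p₂|.
Here n̂_z ≈ +0.820; the vertex latitude is φ_max = arccos|n̂_z| ≈ 34.9°.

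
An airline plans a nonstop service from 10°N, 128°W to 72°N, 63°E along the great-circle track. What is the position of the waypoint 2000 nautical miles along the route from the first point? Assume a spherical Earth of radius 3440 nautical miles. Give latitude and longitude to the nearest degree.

Write both endpoints as unit vectors p₁, p₂ with components (cos φ cos λ, cos φ sin λ, sin φ).
The central angle between the endpoints is δ = arccos(p₁·p₂) ≈ 1.705 rad (97.7°). The total great-circle distance is δ·R ≈ 1.705 × 3440 ≈ 5864 nmi, so the target fraction is f = 2000/5864 ≈ 0.341.
Interpolate at f ≈ 0.341 with slerp weights a = sin((1−f)δ)/sin δ ≈ 0.910, b = sin(fδ)/sin δ ≈ 0.554.
p = a·p₁ + b·p₂ ≈ (-0.474, -0.553, 0.685); φ = arcsin(p_z) ≈ 43.24°, λ = atan2(p_y, p_x) ≈ -130.57°.

≈ 43°N, 131°W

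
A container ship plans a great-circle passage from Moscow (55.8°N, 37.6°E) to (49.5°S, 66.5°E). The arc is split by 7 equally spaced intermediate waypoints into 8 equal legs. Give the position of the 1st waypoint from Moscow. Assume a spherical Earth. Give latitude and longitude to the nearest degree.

≈ (43°N, 44°E)

Write both endpoints as unit vectors p₁, p₂ with components (cos φ cos λ, cos φ sin λ, sin φ).
The central angle between the endpoints is δ = arccos(p₁·p₂) ≈ 1.885 rad (108.0°).
Interpolate at f = 1/8 with slerp weights a = sin((1−f)δ)/sin δ ≈ 1.048, b = sin(fδ)/sin δ ≈ 0.246.
p = a·p₁ + b·p₂ ≈ (0.530, 0.506, 0.680); φ = arcsin(p_z) ≈ 42.87°, λ = atan2(p_y, p_x) ≈ 43.64°.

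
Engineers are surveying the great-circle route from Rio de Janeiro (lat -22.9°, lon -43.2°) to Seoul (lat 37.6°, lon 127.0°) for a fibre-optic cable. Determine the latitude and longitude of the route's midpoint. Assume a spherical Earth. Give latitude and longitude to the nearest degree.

≈ lat 49°, lon 1°

From cos δ = sin φ₁ sin φ₂ + cos φ₁ cos φ₂ cos Δλ, the central angle is δ ≈ 2.846 rad (163.1°).
Interpolate at f = 1/2 with slerp weights a = sin((1−f)δ)/sin δ ≈ 3.395, b = sin(fδ)/sin δ ≈ 3.395.
p = a·p₁ + b·p₂ ≈ (0.661, 0.007, 0.750); φ = arcsin(p_z) ≈ 48.62°, λ = atan2(p_y, p_x) ≈ 0.63°.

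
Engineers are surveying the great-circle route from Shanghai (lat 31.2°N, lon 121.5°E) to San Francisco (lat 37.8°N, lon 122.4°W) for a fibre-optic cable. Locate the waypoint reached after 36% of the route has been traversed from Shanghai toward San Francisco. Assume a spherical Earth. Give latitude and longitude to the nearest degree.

Write both endpoints as unit vectors p₁, p₂ with components (cos φ cos λ, cos φ sin λ, sin φ).
The central angle between the endpoints is δ = arccos(p₁·p₂) ≈ 1.551 rad (88.8°).
Interpolate at f = 0.36 with slerp weights a = sin((1−f)δ)/sin δ ≈ 0.838, b = sin(fδ)/sin δ ≈ 0.530.
p = a·p₁ + b·p₂ ≈ (-0.599, 0.257, 0.759); φ = arcsin(p_z) ≈ 49.34°, λ = atan2(p_y, p_x) ≈ 156.74°.

≈ lat 49°N, lon 157°E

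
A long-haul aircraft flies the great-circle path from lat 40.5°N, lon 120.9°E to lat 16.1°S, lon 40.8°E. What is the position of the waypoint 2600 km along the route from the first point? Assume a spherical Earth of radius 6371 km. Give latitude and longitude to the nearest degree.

Write both endpoints as unit vectors p₁, p₂ with components (cos φ cos λ, cos φ sin λ, sin φ).
The central angle between the endpoints is δ = arccos(p₁·p₂) ≈ 1.625 rad (93.1°). The total great-circle distance is δ·R ≈ 1.625 × 6371 ≈ 10355 km, so the target fraction is f = 2600/10355 ≈ 0.251.
Interpolate at f ≈ 0.251 with slerp weights a = sin((1−f)δ)/sin δ ≈ 0.940, b = sin(fδ)/sin δ ≈ 0.397.
p = a·p₁ + b·p₂ ≈ (-0.078, 0.863, 0.500); φ = arcsin(p_z) ≈ 30.00°, λ = atan2(p_y, p_x) ≈ 95.16°.

≈ lat 30°N, lon 95°E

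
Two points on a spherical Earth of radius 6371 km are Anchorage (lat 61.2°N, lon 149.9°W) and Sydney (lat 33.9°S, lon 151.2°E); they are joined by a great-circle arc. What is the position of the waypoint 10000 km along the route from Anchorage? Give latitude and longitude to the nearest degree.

≈ lat 19°S, lon 159°E

Convert each endpoint to a unit vector on the sphere (x = cos φ cos λ, y = cos φ sin λ, z = sin φ).
The central angle between the endpoints is δ = arccos(p₁·p₂) ≈ 1.857 rad (106.4°). The total great-circle distance is δ·R ≈ 1.857 × 6371 ≈ 11830 km, so the target fraction is f = 10000/11830 ≈ 0.845.
Interpolate at f ≈ 0.845 with slerp weights a = sin((1−f)δ)/sin δ ≈ 0.295, b = sin(fδ)/sin δ ≈ 1.042.
p = a·p₁ + b·p₂ ≈ (-0.881, 0.345, -0.323); φ = arcsin(p_z) ≈ -18.82°, λ = atan2(p_y, p_x) ≈ 158.60°.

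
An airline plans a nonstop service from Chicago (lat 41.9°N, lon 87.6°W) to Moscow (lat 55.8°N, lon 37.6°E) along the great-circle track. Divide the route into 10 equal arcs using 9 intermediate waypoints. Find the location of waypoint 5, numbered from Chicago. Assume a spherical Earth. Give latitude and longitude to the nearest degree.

≈ lat 67°N, lon 40°W

Write both endpoints as unit vectors p₁, p₂ with components (cos φ cos λ, cos φ sin λ, sin φ).
The central angle between the endpoints is δ = arccos(p₁·p₂) ≈ 1.254 rad (71.9°).
Interpolate at f = 5/10 with slerp weights a = sin((1−f)δ)/sin δ ≈ 0.618, b = sin(fδ)/sin δ ≈ 0.618.
p = a·p₁ + b·p₂ ≈ (0.294, -0.247, 0.923); φ = arcsin(p_z) ≈ 67.39°, λ = atan2(p_y, p_x) ≈ -40.06°.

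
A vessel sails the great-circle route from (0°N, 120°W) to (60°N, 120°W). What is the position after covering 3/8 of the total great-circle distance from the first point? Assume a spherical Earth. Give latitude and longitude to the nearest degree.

≈ (23°N, 120°W)

From cos δ = sin φ₁ sin φ₂ + cos φ₁ cos φ₂ cos Δλ, the central angle is δ ≈ 1.047 rad (60.0°).
Interpolate at f = 3/8 with slerp weights a = sin((1−f)δ)/sin δ ≈ 0.703, b = sin(fδ)/sin δ ≈ 0.442.
p = a·p₁ + b·p₂ ≈ (-0.462, -0.800, 0.383); φ = arcsin(p_z) ≈ 22.50°, λ = atan2(p_y, p_x) ≈ -120.00°.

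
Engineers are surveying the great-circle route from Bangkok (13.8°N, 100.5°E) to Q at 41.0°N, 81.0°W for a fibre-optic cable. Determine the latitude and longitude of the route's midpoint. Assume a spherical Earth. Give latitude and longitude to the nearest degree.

≈ 76°N, 106°E

Write both endpoints as unit vectors p₁, p₂ with components (cos φ cos λ, cos φ sin λ, sin φ).
The central angle between the endpoints is δ = arccos(p₁·p₂) ≈ 2.185 rad (125.2°).
Interpolate at f = 1/2 with slerp weights a = sin((1−f)δ)/sin δ ≈ 1.086, b = sin(fδ)/sin δ ≈ 1.086.
p = a·p₁ + b·p₂ ≈ (-0.064, 0.228, 0.972); φ = arcsin(p_z) ≈ 76.33°, λ = atan2(p_y, p_x) ≈ 105.71°.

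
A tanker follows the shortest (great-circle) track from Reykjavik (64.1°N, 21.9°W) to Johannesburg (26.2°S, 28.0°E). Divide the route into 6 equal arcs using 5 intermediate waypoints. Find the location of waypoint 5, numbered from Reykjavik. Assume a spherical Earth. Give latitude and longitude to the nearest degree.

≈ 11°S, 22°E

Write both endpoints as unit vectors p₁, p₂ with components (cos φ cos λ, cos φ sin λ, sin φ).
The central angle between the endpoints is δ = arccos(p₁·p₂) ≈ 1.716 rad (98.3°).
Interpolate at f = 5/6 with slerp weights a = sin((1−f)δ)/sin δ ≈ 0.285, b = sin(fδ)/sin δ ≈ 1.001.
p = a·p₁ + b·p₂ ≈ (0.908, 0.375, -0.185); φ = arcsin(p_z) ≈ -10.68°, λ = atan2(p_y, p_x) ≈ 22.44°.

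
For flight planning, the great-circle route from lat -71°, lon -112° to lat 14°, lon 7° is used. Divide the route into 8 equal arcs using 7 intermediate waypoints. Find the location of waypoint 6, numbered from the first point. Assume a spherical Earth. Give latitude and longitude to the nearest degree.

≈ lat -13°, lon -2°

Write both endpoints as unit vectors p₁, p₂ with components (cos φ cos λ, cos φ sin λ, sin φ).
The central angle between the endpoints is δ = arccos(p₁·p₂) ≈ 1.963 rad (112.5°).
Interpolate at f = 6/8 with slerp weights a = sin((1−f)δ)/sin δ ≈ 0.510, b = sin(fδ)/sin δ ≈ 1.077.
p = a·p₁ + b·p₂ ≈ (0.975, -0.027, -0.222); φ = arcsin(p_z) ≈ -12.80°, λ = atan2(p_y, p_x) ≈ -1.56°.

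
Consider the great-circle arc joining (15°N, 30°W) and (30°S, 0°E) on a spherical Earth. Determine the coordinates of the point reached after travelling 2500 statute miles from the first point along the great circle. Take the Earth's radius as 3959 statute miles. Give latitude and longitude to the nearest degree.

≈ (16°S, 11°W)

Write both endpoints as unit vectors p₁, p₂ with components (cos φ cos λ, cos φ sin λ, sin φ).
The central angle between the endpoints is δ = arccos(p₁·p₂) ≈ 0.933 rad (53.5°). The total great-circle distance is δ·R ≈ 0.933 × 3959 ≈ 3696 mi, so the target fraction is f = 2500/3696 ≈ 0.676.
Interpolate at f ≈ 0.676 with slerp weights a = sin((1−f)δ)/sin δ ≈ 0.370, b = sin(fδ)/sin δ ≈ 0.735.
p = a·p₁ + b·p₂ ≈ (0.946, -0.179, -0.271); φ = arcsin(p_z) ≈ -15.75°, λ = atan2(p_y, p_x) ≈ -10.70°.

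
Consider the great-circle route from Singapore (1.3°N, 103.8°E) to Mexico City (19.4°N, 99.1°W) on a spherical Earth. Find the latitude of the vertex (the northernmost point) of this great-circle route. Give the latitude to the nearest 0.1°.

≈ 43.8°N

The great circle lies in the plane with unit normal n̂ = (p₁ × p₂)/|p₁ × p₂|.
Here n̂_z ≈ +0.722; the vertex latitude is φ_max = arccos|n̂_z| ≈ 43.8°.
Check via Clairaut: cos φ_max = |cos φ₁| · sin C = cos(1.3°)·sin(46.2°) ≈ 0.722, again giving ≈ 43.8°.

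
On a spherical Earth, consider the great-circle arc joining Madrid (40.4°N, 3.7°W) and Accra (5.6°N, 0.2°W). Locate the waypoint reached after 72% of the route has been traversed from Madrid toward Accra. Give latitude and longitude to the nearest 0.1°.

Write both endpoints as unit vectors p₁, p₂ with components (cos φ cos λ, cos φ sin λ, sin φ).
The central angle between the endpoints is δ = arccos(p₁·p₂) ≈ 0.610 rad (34.9°).
Interpolate at f = 0.72 with slerp weights a = sin((1−f)δ)/sin δ ≈ 0.297, b = sin(fδ)/sin δ ≈ 0.742.
p = a·p₁ + b·p₂ ≈ (0.964, -0.017, 0.265); φ = arcsin(p_z) ≈ 15.35°, λ = atan2(p_y, p_x) ≈ -1.02°.

≈ 15.4°N, 1.0°W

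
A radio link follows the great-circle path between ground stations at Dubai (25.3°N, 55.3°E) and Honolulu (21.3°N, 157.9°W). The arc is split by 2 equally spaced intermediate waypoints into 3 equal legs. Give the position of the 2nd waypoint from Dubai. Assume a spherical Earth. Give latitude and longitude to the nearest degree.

≈ (50°N, 165°E)

Write both endpoints as unit vectors p₁, p₂ with components (cos φ cos λ, cos φ sin λ, sin φ).
The central angle between the endpoints is δ = arccos(p₁·p₂) ≈ 2.153 rad (123.3°).
Interpolate at f = 2/3 with slerp weights a = sin((1−f)δ)/sin δ ≈ 0.787, b = sin(fδ)/sin δ ≈ 1.186.
p = a·p₁ + b·p₂ ≈ (-0.619, 0.169, 0.767); φ = arcsin(p_z) ≈ 50.10°, λ = atan2(p_y, p_x) ≈ 164.70°.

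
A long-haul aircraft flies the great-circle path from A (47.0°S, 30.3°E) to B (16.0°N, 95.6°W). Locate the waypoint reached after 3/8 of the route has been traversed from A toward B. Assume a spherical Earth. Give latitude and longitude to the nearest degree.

Write both endpoints as unit vectors p₁, p₂ with components (cos φ cos λ, cos φ sin λ, sin φ).
The central angle between the endpoints is δ = arccos(p₁·p₂) ≈ 2.197 rad (125.9°).
Interpolate at f = 3/8 with slerp weights a = sin((1−f)δ)/sin δ ≈ 1.210, b = sin(fδ)/sin δ ≈ 0.906.
p = a·p₁ + b·p₂ ≈ (0.628, -0.450, -0.635); φ = arcsin(p_z) ≈ -39.45°, λ = atan2(p_y, p_x) ≈ -35.64°.

≈ (39°S, 36°W)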